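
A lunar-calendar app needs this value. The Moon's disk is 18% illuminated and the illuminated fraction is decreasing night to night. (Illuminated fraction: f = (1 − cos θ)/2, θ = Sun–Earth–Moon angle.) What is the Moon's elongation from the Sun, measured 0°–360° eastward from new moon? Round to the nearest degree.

310°

Invert f = (1 − cos θ)/2 to get cos θ = 1 − 2(0.18) = 0.640, hence θ₀ = arccos 0.640 = 50.2°.
A waning Moon lies in 180°–360°, so θ = 360° − 50.2° = 309.8°.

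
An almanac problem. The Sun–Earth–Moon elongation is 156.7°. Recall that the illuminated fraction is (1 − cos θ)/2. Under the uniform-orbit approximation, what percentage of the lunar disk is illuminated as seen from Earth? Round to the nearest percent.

cos 156.7° = (-0.918), so f = (1 − (-0.918))/2 = 0.959, i.e. 96%.

96%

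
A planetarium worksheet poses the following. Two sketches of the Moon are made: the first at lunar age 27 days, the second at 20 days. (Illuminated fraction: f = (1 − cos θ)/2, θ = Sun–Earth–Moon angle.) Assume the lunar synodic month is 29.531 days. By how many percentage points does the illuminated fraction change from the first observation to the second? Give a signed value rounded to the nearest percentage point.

θ₁ = 360° × 27/29.531 = 329.1°, f₁ = (1 − cos θ₁)/2 = 0.071.
θ₂ = 360° × 20/29.531 = 243.8°, f₂ = (1 − cos θ₂)/2 = 0.721.
Change = f₂ − f₁ = +0.650 → +65 percentage points.

+65 percentage points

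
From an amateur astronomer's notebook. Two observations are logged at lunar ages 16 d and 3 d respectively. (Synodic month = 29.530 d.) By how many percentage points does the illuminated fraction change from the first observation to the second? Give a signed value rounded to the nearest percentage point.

First observation: θ = 360°·16/29.530 = 195.1°, so f = 0.983.
Second observation: θ = 36.6°, f = 0.098.
Δf = 0.098 − 0.983 = -0.884, i.e. -88 pp.

-88 percentage points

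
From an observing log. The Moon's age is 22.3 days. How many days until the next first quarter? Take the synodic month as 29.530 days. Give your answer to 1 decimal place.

14.6 days

First quarter occurs at elongation 90°, i.e. at age 29.530 × 90/360 = 7.383 d.
Already past this cycle's first quarter; the next is at 7.383 + 29.530 = 36.913 d, so 36.913 − 22.3 = 14.613 days.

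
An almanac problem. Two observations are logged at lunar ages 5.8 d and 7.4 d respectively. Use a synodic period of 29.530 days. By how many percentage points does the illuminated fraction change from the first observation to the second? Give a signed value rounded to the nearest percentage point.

θ₁ = 360° × 5.8/29.530 = 70.7°, f₁ = (1 − cos θ₁)/2 = 0.335.
θ₂ = 360° × 7.4/29.530 = 90.2°, f₂ = (1 − cos θ₂)/2 = 0.502.
Change = f₂ − f₁ = +0.167 → +17 percentage points.

+17 percentage points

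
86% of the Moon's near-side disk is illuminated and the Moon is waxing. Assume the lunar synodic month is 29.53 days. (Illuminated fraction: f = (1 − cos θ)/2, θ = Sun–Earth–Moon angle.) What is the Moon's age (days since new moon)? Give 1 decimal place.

Invert f = (1 − cos θ)/2 to get cos θ = 1 − 2(0.86) = -0.720, hence θ₀ = arccos -0.720 = 136.1°.
Before full moon the principal value applies: θ = 136.1°.
At 360°/29.53 d per day, 136.1° corresponds to 11.16 days.

11.2 days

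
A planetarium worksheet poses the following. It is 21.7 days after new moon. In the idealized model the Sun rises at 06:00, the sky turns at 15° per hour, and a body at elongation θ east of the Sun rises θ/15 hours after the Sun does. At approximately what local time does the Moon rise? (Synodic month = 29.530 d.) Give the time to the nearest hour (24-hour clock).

Elongation θ = 360° × 21.7/29.530 ≈ 264.5°.
Delay after the Sun = 264.5° / (15°/h) ≈ 17.64 h.
06:00 + 17.64 h ≈ 23:38 → 00:00 to the nearest hour.

00:00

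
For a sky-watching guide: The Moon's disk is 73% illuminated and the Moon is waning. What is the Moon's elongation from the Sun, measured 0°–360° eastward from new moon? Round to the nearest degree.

243°

Invert f = (1 − cos θ)/2 to get cos θ = 1 − 2(0.73) = -0.460, hence θ₀ = arccos -0.460 = 117.4°.
A waning Moon lies in 180°–360°, so θ = 360° − 117.4° = 242.6°.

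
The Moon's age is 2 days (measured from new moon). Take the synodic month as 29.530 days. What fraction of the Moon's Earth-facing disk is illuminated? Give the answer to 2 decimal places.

0.04

Phase angle: θ = 360°·(2 d)/(29.530 d) = 24.4°.
Illuminated fraction = (1 − cos 24.4°)/2 = (1 − 0.911)/2 ≈ 0.045.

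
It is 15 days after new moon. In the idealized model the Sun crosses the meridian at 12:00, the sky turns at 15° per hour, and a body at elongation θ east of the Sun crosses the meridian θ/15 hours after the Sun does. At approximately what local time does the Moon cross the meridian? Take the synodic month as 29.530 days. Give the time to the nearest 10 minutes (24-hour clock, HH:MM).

00:10

The Moon has covered 15/29.530 of its cycle, so θ ≈ 360° × 15/29.530 = 182.9°.
The Moon trails the Sun by θ/15 = 182.9/15 ≈ 12.19 hours.
12:00 + 12.191 h ≈ 00:11 → 00:10 to the nearest ten minutes.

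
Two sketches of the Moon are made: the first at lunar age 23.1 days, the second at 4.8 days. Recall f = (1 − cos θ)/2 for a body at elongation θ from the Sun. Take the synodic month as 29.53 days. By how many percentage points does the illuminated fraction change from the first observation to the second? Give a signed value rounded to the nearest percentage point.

θ₁ = 360° × 23.1/29.53 = 281.6°, f₁ = (1 − cos θ₁)/2 = 0.399.
θ₂ = 360° × 4.8/29.53 = 58.5°, f₂ = (1 − cos θ₂)/2 = 0.239.
Change = f₂ − f₁ = -0.160 → -16 percentage points.

-16 percentage points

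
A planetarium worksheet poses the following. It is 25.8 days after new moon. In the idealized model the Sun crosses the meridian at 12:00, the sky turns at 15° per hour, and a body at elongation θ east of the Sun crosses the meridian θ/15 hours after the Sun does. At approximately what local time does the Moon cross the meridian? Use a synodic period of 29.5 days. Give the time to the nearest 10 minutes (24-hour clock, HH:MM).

Phase angle: θ = 360°·(25.8 d)/(29.5 d) = 314.8°.
The Moon trails the Sun by θ/15 = 314.8/15 ≈ 20.99 hours.
12:00 + 20.990 h ≈ 08:59 → 09:00 to the nearest ten minutes.

09:00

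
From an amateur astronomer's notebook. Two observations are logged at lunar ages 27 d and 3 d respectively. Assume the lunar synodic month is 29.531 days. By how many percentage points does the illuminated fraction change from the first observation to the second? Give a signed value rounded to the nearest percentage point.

θ₁ = 360° × 27/29.531 = 329.1°, f₁ = (1 − cos θ₁)/2 = 0.071.
θ₂ = 360° × 3/29.531 = 36.6°, f₂ = (1 − cos θ₂)/2 = 0.098.
Change = f₂ − f₁ = +0.028 → +3 percentage points.

+3 pp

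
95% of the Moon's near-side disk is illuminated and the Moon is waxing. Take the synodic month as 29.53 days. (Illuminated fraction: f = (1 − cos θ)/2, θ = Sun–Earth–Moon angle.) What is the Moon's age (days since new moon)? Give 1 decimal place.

cos θ = 1 − 2f = -0.900, giving a principal value of 154.2°.
Before full moon the principal value applies: θ = 154.2°.
At 360°/29.53 d per day, 154.2° corresponds to 12.65 days.

12.6 days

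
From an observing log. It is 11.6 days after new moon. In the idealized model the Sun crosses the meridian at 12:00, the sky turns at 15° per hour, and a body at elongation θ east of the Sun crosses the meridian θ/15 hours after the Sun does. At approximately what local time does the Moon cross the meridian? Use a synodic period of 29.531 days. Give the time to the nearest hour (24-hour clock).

21:00

The Moon has covered 11.6/29.531 of its cycle, so θ ≈ 360° × 11.6/29.531 = 141.4°.
Delay after the Sun = 141.4° / (15°/h) ≈ 9.43 h.
12:00 + 9.43 h ≈ 21:26 → 21:00 to the nearest hour.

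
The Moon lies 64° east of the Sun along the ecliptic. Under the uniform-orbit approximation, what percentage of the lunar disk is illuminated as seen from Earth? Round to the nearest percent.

28%

Half-versine of 64°: (1 − 0.438)/2 = 0.281, i.e. 28%.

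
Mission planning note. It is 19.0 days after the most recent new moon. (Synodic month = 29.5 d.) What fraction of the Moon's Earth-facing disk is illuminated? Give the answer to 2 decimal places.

The Moon has covered 19.0/29.5 of its cycle, so θ ≈ 360° × 19.0/29.5 = 231.9°.
cos 231.9° = (-0.618), so f = (1 − (-0.618))/2 = 0.809.

0.81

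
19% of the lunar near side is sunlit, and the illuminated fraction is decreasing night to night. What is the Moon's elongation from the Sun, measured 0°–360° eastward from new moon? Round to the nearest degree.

308°

cos θ = 1 − 2f = 0.620, giving a principal value of 51.7°.
Since the Moon is past full (waning), take the reflex angle: θ = 360° − 51.7° = 308.3°.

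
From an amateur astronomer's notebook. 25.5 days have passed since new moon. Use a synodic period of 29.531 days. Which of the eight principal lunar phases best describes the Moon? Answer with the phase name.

θ ≈ 360° × 25.5/29.531 = 311°, which falls in the waning crescent sector.

waning crescent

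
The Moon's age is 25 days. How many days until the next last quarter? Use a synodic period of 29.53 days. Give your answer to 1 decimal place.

26.7 days

Last quarter is 0.75 of the way through the cycle: age 0.75 × 29.53 = 22.148 d.
This lunation's last quarter (22.148 d) has passed, so add one period: 51.678 − 25 = 26.678 days.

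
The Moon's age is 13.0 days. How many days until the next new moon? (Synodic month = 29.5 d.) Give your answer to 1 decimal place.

The next new moon completes the synodic month: 29.5 − 13.0 = 16.500 days.

16.5 days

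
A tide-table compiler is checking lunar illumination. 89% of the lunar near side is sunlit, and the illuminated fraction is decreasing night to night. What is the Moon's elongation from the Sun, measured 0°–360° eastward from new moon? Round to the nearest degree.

219°

Invert f = (1 − cos θ)/2 to get cos θ = 1 − 2(0.89) = -0.780, hence θ₀ = arccos -0.780 = 141.3°.
Since the Moon is past full (waning), take the reflex angle: θ = 360° − 141.3° = 218.7°.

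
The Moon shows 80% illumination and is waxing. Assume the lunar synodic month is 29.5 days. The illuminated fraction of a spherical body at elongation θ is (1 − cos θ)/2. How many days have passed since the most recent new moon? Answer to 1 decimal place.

10.4 days

From f = (1 − cos θ)/2: cos θ = 1 − 2×0.80 = -0.600; arccos → 126.9°.
Waxing ⇒ before full, so θ = 126.9°.
Age = 29.5 × 126.9°/360° ≈ 10.40 days.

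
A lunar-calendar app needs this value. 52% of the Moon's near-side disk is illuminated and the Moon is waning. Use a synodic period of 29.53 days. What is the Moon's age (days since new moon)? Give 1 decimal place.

22.0 days

Invert f = (1 − cos θ)/2 to get cos θ = 1 − 2(0.52) = -0.040, hence θ₀ = arccos -0.040 = 92.3°.
Waning ⇒ past full, so θ = 360° − 92.3° = 267.7°.
That fraction of the synodic month is 267.7/360 × 29.53 d ≈ 21.96 d.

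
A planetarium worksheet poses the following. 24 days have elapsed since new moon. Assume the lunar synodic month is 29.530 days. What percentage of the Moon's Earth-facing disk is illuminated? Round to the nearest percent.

Elongation θ = 360° × 24/29.530 ≈ 292.6°.
Illuminated fraction = (1 − cos 292.6°)/2 = (1 − 0.384)/2 ≈ 0.308, so 31%.

31%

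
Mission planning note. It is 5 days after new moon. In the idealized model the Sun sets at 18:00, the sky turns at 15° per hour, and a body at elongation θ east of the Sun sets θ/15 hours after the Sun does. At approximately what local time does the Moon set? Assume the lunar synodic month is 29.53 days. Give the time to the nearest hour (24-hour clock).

22:00

The Moon has covered 5/29.53 of its cycle, so θ ≈ 360° × 5/29.53 = 61.0°.
At 15° of sky rotation per hour, 61.0° corresponds to a 4.06 h lag.
18:00 + 4.06 h ≈ 22:04 → 22:00 to the nearest hour.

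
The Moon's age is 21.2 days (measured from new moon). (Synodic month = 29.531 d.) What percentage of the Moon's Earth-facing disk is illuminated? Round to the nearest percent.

60%

Phase angle: θ = 360°·(21.2 d)/(29.531 d) = 258.4°.
cos 258.4° = (-0.200), so f = (1 − (-0.200))/2 = 0.600, so 60%.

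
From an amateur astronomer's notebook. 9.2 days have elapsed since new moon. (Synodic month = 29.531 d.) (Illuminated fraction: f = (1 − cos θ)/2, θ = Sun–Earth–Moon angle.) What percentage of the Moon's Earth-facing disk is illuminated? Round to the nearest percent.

Elongation θ = 360° × 9.2/29.531 ≈ 112.2°.
With cos θ = (-0.377), the lit fraction is (1 − (-0.377))/2 ≈ 0.689, so 69%.

69%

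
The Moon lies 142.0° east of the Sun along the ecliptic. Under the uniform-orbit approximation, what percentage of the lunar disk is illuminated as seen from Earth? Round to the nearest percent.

89%

Half-versine of 142.0°: (1 − (-0.788))/2 = 0.894, i.e. 89%.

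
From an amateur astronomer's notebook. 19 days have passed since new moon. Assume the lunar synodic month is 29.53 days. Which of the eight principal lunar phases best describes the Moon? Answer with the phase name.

waning gibbous

θ ≈ 360° × 19/29.53 = 232°, which falls in the waning gibbous sector.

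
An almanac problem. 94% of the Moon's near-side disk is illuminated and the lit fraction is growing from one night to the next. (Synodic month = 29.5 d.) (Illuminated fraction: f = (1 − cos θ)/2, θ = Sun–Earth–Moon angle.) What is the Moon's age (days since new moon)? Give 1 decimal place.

12.4 days

Invert f = (1 − cos θ)/2 to get cos θ = 1 − 2(0.94) = -0.880, hence θ₀ = arccos -0.880 = 151.6°.
Waxing ⇒ before full, so θ = 151.6°.
At 360°/29.5 d per day, 151.6° corresponds to 12.43 days.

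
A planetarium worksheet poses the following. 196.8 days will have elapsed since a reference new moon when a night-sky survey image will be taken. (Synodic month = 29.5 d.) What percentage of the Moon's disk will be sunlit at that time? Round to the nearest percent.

Reduce mod P: 196.8 − 6×29.5 = 19.80 d into the current lunation.
The Moon has covered 19.80/29.5 of its cycle, so θ ≈ 360° × 19.80/29.5 = 241.6°.
With cos θ = (-0.475), the lit fraction is (1 − (-0.475))/2 ≈ 0.738, so 74%.

74%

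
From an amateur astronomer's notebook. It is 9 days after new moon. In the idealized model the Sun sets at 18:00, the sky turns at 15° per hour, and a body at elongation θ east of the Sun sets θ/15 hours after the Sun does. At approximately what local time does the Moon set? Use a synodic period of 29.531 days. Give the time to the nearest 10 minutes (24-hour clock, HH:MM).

01:20

The Moon has covered 9/29.531 of its cycle, so θ ≈ 360° × 9/29.531 = 109.7°.
At 15° of sky rotation per hour, 109.7° corresponds to a 7.31 h lag.
18:00 + 7.314 h ≈ 01:19 → 01:20 to the nearest ten minutes.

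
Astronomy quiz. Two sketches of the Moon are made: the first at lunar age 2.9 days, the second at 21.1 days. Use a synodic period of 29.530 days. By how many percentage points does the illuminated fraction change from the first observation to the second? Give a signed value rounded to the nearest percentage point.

θ₁ = 360° × 2.9/29.530 = 35.4°, f₁ = (1 − cos θ₁)/2 = 0.092.
θ₂ = 360° × 21.1/29.530 = 257.2°, f₂ = (1 − cos θ₂)/2 = 0.611.
Change = f₂ − f₁ = +0.518 → +52 percentage points.

+52 percentage points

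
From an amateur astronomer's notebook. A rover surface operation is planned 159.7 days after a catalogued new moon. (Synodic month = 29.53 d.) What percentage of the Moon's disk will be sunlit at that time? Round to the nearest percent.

92%

Reduce mod P: 159.7 − 5×29.53 = 12.05 d into the current lunation.
Phase angle: θ = 360°·(12.05 d)/(29.53 d) = 146.9°.
cos 146.9° = (-0.838), so f = (1 − (-0.838))/2 = 0.919, so 92%.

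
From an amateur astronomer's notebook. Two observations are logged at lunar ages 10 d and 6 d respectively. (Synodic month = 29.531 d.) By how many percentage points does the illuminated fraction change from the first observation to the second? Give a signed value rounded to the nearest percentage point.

θ₁ = 360° × 10/29.531 = 121.9°, f₁ = (1 − cos θ₁)/2 = 0.764.
θ₂ = 360° × 6/29.531 = 73.1°, f₂ = (1 − cos θ₂)/2 = 0.355.
Change = f₂ − f₁ = -0.409 → -41 percentage points.

-41 pp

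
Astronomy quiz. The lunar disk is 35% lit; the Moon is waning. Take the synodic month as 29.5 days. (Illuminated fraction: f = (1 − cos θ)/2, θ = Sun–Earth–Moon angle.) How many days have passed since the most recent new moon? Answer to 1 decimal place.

From f = (1 − cos θ)/2: cos θ = 1 − 2×0.35 = 0.300; arccos → 72.5°.
Since the Moon is past full (waning), take the reflex angle: θ = 360° − 72.5° = 287.5°.
Age = 29.5 × 287.5°/360° ≈ 23.56 days.

23.6 days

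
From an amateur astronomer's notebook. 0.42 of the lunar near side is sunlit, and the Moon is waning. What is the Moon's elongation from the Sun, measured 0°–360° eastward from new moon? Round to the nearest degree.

279°

cos θ = 1 − 2f = 0.160, giving a principal value of 80.8°.
Waning ⇒ past full, so θ = 360° − 80.8° = 279.2°.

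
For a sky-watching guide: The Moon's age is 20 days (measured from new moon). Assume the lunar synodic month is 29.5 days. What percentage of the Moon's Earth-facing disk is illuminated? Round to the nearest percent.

72%

The Moon has covered 20/29.5 of its cycle, so θ ≈ 360° × 20/29.5 = 244.1°.
With cos θ = (-0.437), the lit fraction is (1 − (-0.437))/2 ≈ 0.719, so 72%.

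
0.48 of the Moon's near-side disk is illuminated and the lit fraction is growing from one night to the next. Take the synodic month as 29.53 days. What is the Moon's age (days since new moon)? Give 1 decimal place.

7.2 days

cos θ = 1 − 2f = 0.040, giving a principal value of 87.7°.
Before full moon the principal value applies: θ = 87.7°.
Age = 29.53 × 87.7°/360° ≈ 7.19 days.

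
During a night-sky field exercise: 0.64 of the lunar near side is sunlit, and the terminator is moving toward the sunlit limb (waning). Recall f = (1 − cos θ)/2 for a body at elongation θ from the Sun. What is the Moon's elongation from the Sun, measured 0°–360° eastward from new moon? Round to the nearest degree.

254°

Invert f = (1 − cos θ)/2 to get cos θ = 1 − 2(0.64) = -0.280, hence θ₀ = arccos -0.280 = 106.3°.
Since the Moon is past full (waning), take the reflex angle: θ = 360° − 106.3° = 253.7°.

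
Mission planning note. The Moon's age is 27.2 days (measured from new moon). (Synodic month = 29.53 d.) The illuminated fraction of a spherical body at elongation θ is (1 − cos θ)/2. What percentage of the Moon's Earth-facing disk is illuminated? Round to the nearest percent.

6%

The Moon has covered 27.2/29.53 of its cycle, so θ ≈ 360° × 27.2/29.53 = 331.6°.
Illuminated fraction = (1 − cos 331.6°)/2 = (1 − 0.880)/2 ≈ 0.060, so 6%.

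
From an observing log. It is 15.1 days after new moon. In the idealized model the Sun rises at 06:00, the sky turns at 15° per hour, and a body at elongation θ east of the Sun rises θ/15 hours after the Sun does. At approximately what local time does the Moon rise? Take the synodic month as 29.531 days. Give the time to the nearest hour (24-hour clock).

The Moon has covered 15.1/29.531 of its cycle, so θ ≈ 360° × 15.1/29.531 = 184.1°.
Delay after the Sun = 184.1° / (15°/h) ≈ 12.27 h.
06:00 + 12.27 h ≈ 18:16 → 18:00 to the nearest hour.

18:00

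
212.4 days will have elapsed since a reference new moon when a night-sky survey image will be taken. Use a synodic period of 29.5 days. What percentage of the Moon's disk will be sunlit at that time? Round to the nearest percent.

35%

212.4 d spans 7 complete synodic months (7 × 29.5 = 206.50 d) plus 5.90 d.
Phase angle: θ = 360°·(5.90 d)/(29.5 d) = 72.0°.
Illuminated fraction = (1 − cos 72.0°)/2 = (1 − 0.309)/2 ≈ 0.345, so 35%.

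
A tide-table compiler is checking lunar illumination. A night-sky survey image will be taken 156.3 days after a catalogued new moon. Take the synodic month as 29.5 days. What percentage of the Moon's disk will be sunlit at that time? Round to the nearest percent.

Reduce mod P: 156.3 − 5×29.5 = 8.80 d into the current lunation.
Elongation θ = 360° × 8.80/29.5 ≈ 107.4°.
With cos θ = (-0.299), the lit fraction is (1 − (-0.299))/2 ≈ 0.649, so 65%.

65%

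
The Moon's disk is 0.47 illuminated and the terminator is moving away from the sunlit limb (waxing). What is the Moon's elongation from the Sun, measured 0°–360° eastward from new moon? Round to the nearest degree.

cos θ = 1 − 2f = 0.060, giving a principal value of 86.6°.
Waxing ⇒ before full, so θ = 86.6°.

87°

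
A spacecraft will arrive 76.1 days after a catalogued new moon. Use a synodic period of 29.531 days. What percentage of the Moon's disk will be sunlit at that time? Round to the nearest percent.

94%

76.1/29.531 = 2.577 lunations, so 2 complete cycles and 17.04 d into the next.
Elongation θ = 360° × 17.04/29.531 ≈ 207.7°.
With cos θ = (-0.885), the lit fraction is (1 − (-0.885))/2 ≈ 0.943, so 94%.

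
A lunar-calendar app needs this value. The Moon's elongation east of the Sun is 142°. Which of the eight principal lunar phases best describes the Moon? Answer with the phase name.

The waxing gibbous sector spans roughly 112°–158°; 142° falls inside it.

waxing gibbous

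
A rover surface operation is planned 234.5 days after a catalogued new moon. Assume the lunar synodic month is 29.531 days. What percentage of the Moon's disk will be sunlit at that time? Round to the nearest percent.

234.5 d spans 7 complete synodic months (7 × 29.531 = 206.72 d) plus 27.78 d.
Elongation θ = 360° × 27.78/29.531 ≈ 338.7°.
With cos θ = 0.932, the lit fraction is (1 − 0.932)/2 ≈ 0.034, so 3%.

3%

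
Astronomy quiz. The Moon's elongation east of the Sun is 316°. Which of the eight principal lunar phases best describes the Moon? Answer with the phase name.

waning crescent

The waning crescent sector spans roughly 292°–338°; 316° falls inside it.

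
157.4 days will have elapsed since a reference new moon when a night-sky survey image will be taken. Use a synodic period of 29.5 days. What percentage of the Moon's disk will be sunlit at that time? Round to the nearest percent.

76%

157.4 d spans 5 complete synodic months (5 × 29.5 = 147.50 d) plus 9.90 d.
The Moon has covered 9.90/29.5 of its cycle, so θ ≈ 360° × 9.90/29.5 = 120.8°.
cos 120.8° = (-0.512), so f = (1 − (-0.512))/2 = 0.756, so 76%.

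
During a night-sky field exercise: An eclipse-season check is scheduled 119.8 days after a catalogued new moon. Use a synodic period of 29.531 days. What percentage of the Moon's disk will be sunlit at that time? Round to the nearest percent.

119.8/29.531 = 4.057 lunations, so 4 complete cycles and 1.68 d into the next.
Phase angle: θ = 360°·(1.68 d)/(29.531 d) = 20.4°.
cos 20.4° = 0.937, so f = (1 − 0.937)/2 = 0.031, so 3%.

3%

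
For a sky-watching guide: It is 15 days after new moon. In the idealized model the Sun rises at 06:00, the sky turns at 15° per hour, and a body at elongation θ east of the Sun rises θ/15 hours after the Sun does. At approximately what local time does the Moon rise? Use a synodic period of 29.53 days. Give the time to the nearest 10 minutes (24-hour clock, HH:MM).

18:10

The Moon has covered 15/29.53 of its cycle, so θ ≈ 360° × 15/29.53 = 182.9°.
Delay after the Sun = 182.9° / (15°/h) ≈ 12.19 h.
06:00 + 12.191 h ≈ 18:11 → 18:10 to the nearest ten minutes.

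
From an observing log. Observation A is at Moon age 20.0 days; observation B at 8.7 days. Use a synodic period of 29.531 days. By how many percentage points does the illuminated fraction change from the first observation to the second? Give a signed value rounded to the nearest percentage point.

-8 pp

First observation: θ = 360°·20.0/29.531 = 243.8°, so f = 0.721.
Second observation: θ = 106.1°, f = 0.638.
Δf = 0.638 − 0.721 = -0.082, i.e. -8 pp.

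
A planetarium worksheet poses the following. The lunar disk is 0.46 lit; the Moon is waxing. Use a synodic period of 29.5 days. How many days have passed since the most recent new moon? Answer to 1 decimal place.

7.0 days

Invert f = (1 − cos θ)/2 to get cos θ = 1 − 2(0.46) = 0.080, hence θ₀ = arccos 0.080 = 85.4°.
The Moon is waxing (0°–180°), so θ = 85.4° directly.
At 360°/29.5 d per day, 85.4° corresponds to 7.00 days.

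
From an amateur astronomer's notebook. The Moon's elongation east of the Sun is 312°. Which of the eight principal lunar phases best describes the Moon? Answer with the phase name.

The waning crescent sector spans roughly 292°–338°; 312° falls inside it.

waning crescent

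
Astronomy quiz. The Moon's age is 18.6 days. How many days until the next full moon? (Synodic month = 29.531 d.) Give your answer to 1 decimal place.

Full moon is 0.5 of the way through the cycle: age 0.5 × 29.531 = 14.765 d.
Already past this cycle's full moon; the next is at 14.765 + 29.531 = 44.296 d, so 44.296 − 18.6 = 25.696 days.

25.7 days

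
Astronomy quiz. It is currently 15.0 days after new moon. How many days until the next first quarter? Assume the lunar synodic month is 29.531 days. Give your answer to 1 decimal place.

21.9 days

First quarter is 0.25 of the way through the cycle: age 0.25 × 29.531 = 7.383 d.
This lunation's first quarter (7.383 d) has passed, so add one period: 36.914 − 15.0 = 21.914 days.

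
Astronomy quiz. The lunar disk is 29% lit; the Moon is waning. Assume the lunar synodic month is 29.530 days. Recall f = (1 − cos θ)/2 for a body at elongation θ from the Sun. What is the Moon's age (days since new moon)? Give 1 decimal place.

Invert f = (1 − cos θ)/2 to get cos θ = 1 − 2(0.29) = 0.420, hence θ₀ = arccos 0.420 = 65.2°.
Since the Moon is past full (waning), take the reflex angle: θ = 360° − 65.2° = 294.8°.
Age = 29.530 × 294.8°/360° ≈ 24.18 days.

24.2 days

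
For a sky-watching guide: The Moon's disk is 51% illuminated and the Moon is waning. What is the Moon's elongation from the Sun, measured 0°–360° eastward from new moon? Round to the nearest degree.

Invert f = (1 − cos θ)/2 to get cos θ = 1 − 2(0.51) = -0.020, hence θ₀ = arccos -0.020 = 91.1°.
Waning ⇒ past full, so θ = 360° − 91.1° = 268.9°.

269°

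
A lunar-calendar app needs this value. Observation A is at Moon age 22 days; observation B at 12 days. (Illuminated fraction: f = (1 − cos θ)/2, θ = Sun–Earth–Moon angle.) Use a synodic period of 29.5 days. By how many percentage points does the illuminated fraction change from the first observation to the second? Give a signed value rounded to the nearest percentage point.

+40 pp

θ₁ = 360° × 22/29.5 = 268.5°, f₁ = (1 − cos θ₁)/2 = 0.513.
θ₂ = 360° × 12/29.5 = 146.4°, f₂ = (1 − cos θ₂)/2 = 0.917.
Change = f₂ − f₁ = +0.403 → +40 percentage points.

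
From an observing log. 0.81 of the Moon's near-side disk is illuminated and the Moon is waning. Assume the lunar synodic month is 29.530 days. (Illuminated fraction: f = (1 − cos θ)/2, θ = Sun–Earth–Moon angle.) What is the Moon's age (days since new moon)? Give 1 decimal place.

19.0 days

cos θ = 1 − 2f = -0.620, giving a principal value of 128.3°.
Waning ⇒ past full, so θ = 360° − 128.3° = 231.7°.
At 360°/29.530 d per day, 231.7° corresponds to 19.00 days.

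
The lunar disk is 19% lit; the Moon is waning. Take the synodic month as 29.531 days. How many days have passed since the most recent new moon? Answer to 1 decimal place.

Invert f = (1 − cos θ)/2 to get cos θ = 1 − 2(0.19) = 0.620, hence θ₀ = arccos 0.620 = 51.7°.
A waning Moon lies in 180°–360°, so θ = 360° − 51.7° = 308.3°.
At 360°/29.531 d per day, 308.3° corresponds to 25.29 days.

25.3 days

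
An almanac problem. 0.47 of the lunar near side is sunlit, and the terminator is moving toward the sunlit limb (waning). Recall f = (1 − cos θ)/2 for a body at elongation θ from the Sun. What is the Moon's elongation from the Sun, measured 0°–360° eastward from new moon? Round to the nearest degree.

273°

Invert f = (1 − cos θ)/2 to get cos θ = 1 − 2(0.47) = 0.060, hence θ₀ = arccos 0.060 = 86.6°.
Since the Moon is past full (waning), take the reflex angle: θ = 360° − 86.6° = 273.4°.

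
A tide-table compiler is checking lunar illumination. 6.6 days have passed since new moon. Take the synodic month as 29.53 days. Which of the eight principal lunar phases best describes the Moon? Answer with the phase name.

At 6.6/29.53 of the cycle, θ ≈ 80° — the first quarter range.

first quarter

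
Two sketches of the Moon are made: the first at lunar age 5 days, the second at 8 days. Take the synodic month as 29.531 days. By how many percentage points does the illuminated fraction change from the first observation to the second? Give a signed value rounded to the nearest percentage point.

First observation: θ = 360°·5/29.531 = 61.0°, so f = 0.257.
Second observation: θ = 97.5°, f = 0.565.
Δf = 0.565 − 0.257 = +0.308, i.e. +31 pp.

+31 pp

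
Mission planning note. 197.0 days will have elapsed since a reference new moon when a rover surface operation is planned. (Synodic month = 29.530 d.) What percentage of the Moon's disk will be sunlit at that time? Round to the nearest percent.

197.0 d spans 6 complete synodic months (6 × 29.530 = 177.18 d) plus 19.82 d.
The Moon has covered 19.82/29.530 of its cycle, so θ ≈ 360° × 19.82/29.530 = 241.6°.
With cos θ = (-0.475), the lit fraction is (1 − (-0.475))/2 ≈ 0.738, so 74%.

74%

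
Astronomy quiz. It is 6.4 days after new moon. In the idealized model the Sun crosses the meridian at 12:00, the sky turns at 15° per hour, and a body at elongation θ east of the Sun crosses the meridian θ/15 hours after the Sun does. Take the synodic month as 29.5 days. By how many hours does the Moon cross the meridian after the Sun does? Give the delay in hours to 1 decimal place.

5.2 h

Phase angle: θ = 360°·(6.4 d)/(29.5 d) = 78.1°.
Delay after the Sun = 78.1° / (15°/h) ≈ 5.21 h.
So the Moon crosses the meridian 5.21 h after the Sun.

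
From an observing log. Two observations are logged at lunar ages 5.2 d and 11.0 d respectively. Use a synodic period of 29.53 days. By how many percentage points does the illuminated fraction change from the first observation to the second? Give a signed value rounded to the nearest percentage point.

θ₁ = 360° × 5.2/29.53 = 63.4°, f₁ = (1 − cos θ₁)/2 = 0.276.
θ₂ = 360° × 11.0/29.53 = 134.1°, f₂ = (1 − cos θ₂)/2 = 0.848.
Change = f₂ − f₁ = +0.572 → +57 percentage points.

+57 pp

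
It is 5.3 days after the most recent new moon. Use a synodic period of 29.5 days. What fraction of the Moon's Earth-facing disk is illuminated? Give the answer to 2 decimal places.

0.29

Elongation θ = 360° × 5.3/29.5 ≈ 64.7°.
With cos θ = 0.428, the lit fraction is (1 − 0.428)/2 ≈ 0.286.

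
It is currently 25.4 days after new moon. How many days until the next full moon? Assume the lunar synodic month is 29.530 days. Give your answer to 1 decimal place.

18.9 days

Full moon occurs at elongation 180°, i.e. at age 29.530 × 180/360 = 14.765 d.
This lunation's full moon (14.765 d) has passed, so add one period: 44.295 − 25.4 = 18.895 days.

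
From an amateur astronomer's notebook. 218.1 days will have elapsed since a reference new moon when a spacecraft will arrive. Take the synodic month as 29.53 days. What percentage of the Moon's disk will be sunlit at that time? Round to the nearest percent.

88%

Reduce mod P: 218.1 − 7×29.53 = 11.39 d into the current lunation.
Phase angle: θ = 360°·(11.39 d)/(29.53 d) = 138.9°.
cos 138.9° = (-0.753), so f = (1 − (-0.753))/2 = 0.877, so 88%.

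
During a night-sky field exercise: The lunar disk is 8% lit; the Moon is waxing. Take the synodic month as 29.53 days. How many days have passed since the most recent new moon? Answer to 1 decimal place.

2.7 days

Invert f = (1 − cos θ)/2 to get cos θ = 1 − 2(0.08) = 0.840, hence θ₀ = arccos 0.840 = 32.9°.
Before full moon the principal value applies: θ = 32.9°.
Age = 29.53 × 32.9°/360° ≈ 2.70 days.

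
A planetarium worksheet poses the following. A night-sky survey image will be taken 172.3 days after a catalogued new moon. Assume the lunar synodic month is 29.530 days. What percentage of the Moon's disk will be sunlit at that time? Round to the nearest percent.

25%

172.3 d spans 5 complete synodic months (5 × 29.530 = 147.65 d) plus 24.65 d.
Elongation θ = 360° × 24.65/29.530 ≈ 300.5°.
With cos θ = 0.508, the lit fraction is (1 − 0.508)/2 ≈ 0.246, so 25%.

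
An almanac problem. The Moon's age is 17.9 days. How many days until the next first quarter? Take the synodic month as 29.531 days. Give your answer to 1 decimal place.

First quarter is 0.25 of the way through the cycle: age 0.25 × 29.531 = 7.383 d.
Already past this cycle's first quarter; the next is at 7.383 + 29.531 = 36.914 d, so 36.914 − 17.9 = 19.014 days.

19.0 days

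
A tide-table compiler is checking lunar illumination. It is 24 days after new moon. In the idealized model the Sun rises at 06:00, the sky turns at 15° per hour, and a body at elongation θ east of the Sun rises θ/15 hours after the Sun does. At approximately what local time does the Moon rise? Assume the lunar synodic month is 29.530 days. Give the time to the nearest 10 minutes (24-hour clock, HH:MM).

Elongation θ = 360° × 24/29.530 ≈ 292.6°.
The Moon trails the Sun by θ/15 = 292.6/15 ≈ 19.51 hours.
06:00 + 19.506 h ≈ 01:30 → 01:30 to the nearest ten minutes.

01:30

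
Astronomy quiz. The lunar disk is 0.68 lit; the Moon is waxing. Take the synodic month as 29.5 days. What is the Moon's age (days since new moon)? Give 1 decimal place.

9.1 days

From f = (1 − cos θ)/2: cos θ = 1 − 2×0.68 = -0.360; arccos → 111.1°.
Waxing ⇒ before full, so θ = 111.1°.
At 360°/29.5 d per day, 111.1° corresponds to 9.10 days.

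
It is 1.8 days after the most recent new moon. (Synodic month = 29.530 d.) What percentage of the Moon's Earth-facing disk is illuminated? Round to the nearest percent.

4%

The Moon has covered 1.8/29.530 of its cycle, so θ ≈ 360° × 1.8/29.530 = 21.9°.
cos 21.9° = 0.928, so f = (1 − 0.928)/2 = 0.036, so 4%.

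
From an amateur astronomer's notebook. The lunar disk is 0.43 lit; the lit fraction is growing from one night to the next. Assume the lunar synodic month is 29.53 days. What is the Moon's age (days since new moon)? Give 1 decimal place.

6.7 days

From f = (1 − cos θ)/2: cos θ = 1 − 2×0.43 = 0.140; arccos → 82.0°.
Waxing ⇒ before full, so θ = 82.0°.
At 360°/29.53 d per day, 82.0° corresponds to 6.72 days.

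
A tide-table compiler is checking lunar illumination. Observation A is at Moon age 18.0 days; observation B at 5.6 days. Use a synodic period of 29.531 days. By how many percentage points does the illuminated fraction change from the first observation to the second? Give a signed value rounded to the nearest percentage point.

θ₁ = 360° × 18.0/29.531 = 219.4°, f₁ = (1 − cos θ₁)/2 = 0.886.
θ₂ = 360° × 5.6/29.531 = 68.3°, f₂ = (1 − cos θ₂)/2 = 0.315.
Change = f₂ − f₁ = -0.571 → -57 percentage points.

-57 pp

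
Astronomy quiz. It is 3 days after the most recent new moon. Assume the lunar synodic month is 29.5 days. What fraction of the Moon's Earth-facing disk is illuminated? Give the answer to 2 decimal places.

Phase angle: θ = 360°·(3 d)/(29.5 d) = 36.6°.
With cos θ = 0.803, the lit fraction is (1 − 0.803)/2 ≈ 0.099.

0.10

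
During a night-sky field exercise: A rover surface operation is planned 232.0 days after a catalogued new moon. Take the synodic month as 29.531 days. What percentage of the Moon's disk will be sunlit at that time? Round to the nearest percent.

19%

Reduce mod P: 232.0 − 7×29.531 = 25.28 d into the current lunation.
Phase angle: θ = 360°·(25.28 d)/(29.531 d) = 308.2°.
cos 308.2° = 0.619, so f = (1 − 0.619)/2 = 0.191, so 19%.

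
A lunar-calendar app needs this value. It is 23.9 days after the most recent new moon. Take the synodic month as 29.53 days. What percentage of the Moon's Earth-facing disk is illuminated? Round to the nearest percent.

Elongation θ = 360° × 23.9/29.53 ≈ 291.4°.
Illuminated fraction = (1 − cos 291.4°)/2 = (1 − 0.364)/2 ≈ 0.318, so 32%.

32%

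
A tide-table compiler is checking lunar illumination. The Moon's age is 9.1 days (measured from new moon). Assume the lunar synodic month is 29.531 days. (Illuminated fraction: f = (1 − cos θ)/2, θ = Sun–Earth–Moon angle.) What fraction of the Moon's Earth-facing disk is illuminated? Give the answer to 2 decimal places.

0.68

Phase angle: θ = 360°·(9.1 d)/(29.531 d) = 110.9°.
Illuminated fraction = (1 − cos 110.9°)/2 = (1 − (-0.357))/2 ≈ 0.679.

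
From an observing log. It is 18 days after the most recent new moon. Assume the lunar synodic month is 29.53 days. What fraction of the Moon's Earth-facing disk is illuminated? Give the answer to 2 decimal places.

0.89

Elongation θ = 360° × 18/29.53 ≈ 219.4°.
cos 219.4° = (-0.772), so f = (1 − (-0.772))/2 = 0.886.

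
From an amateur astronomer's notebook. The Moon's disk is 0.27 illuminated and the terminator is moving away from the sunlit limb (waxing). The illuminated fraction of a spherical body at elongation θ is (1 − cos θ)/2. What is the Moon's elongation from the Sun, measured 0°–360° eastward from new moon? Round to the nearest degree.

From f = (1 − cos θ)/2: cos θ = 1 − 2×0.27 = 0.460; arccos → 62.6°.
Before full moon the principal value applies: θ = 62.6°.

63°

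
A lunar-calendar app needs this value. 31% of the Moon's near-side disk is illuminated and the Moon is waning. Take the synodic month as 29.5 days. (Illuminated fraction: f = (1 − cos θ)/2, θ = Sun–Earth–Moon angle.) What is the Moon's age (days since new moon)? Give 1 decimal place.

24.0 days

From f = (1 − cos θ)/2: cos θ = 1 − 2×0.31 = 0.380; arccos → 67.7°.
Since the Moon is past full (waning), take the reflex angle: θ = 360° − 67.7° = 292.3°.
Age = 29.5 × 292.3°/360° ≈ 23.96 days.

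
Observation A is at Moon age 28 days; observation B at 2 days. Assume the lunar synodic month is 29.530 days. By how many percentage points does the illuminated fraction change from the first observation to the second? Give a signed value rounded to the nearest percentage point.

First observation: θ = 360°·28/29.530 = 341.3°, so f = 0.026.
Second observation: θ = 24.4°, f = 0.045.
Δf = 0.045 − 0.026 = +0.018, i.e. +2 pp.

+2 pp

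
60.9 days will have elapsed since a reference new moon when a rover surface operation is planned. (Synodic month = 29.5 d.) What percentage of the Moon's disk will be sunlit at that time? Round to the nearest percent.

Reduce mod P: 60.9 − 2×29.5 = 1.90 d into the current lunation.
The Moon has covered 1.90/29.5 of its cycle, so θ ≈ 360° × 1.90/29.5 = 23.2°.
With cos θ = 0.919, the lit fraction is (1 − 0.919)/2 ≈ 0.040, so 4%.

4%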